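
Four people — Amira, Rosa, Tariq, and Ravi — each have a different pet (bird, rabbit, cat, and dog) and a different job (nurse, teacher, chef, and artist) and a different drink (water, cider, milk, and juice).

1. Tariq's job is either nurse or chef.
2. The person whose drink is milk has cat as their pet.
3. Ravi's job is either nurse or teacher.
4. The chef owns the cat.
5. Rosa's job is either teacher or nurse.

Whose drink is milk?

With clues 1–4, Ravi is impossible for the one with drink milk.
With clues 1–5, Amira and Rosa are impossible for the one with drink milk.
That leaves Tariq.

Tariq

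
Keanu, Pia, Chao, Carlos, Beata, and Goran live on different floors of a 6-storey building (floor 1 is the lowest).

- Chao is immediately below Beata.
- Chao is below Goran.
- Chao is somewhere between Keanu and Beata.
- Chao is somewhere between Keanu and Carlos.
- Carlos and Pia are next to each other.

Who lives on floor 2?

With clues 1–2, Goran is ruled out for floor 2.
With clues 1–3, Beata is ruled out for floor 2.
With clues 1–4, Carlos is ruled out for floor 2.
With clues 1–5, Keanu and Pia are ruled out for floor 2.
So floor 2 is Chao.

Chao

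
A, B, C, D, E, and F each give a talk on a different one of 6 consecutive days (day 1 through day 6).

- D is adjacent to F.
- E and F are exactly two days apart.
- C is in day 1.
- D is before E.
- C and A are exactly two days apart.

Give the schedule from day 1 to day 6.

C, B, A, F, D, E

From clues 1–3: C → day 1.
From clues 1–4: E is in {4,5,6}.
From clues 1–5: B → day 2, A → day 3, F → day 4, D → day 5, E → day 6.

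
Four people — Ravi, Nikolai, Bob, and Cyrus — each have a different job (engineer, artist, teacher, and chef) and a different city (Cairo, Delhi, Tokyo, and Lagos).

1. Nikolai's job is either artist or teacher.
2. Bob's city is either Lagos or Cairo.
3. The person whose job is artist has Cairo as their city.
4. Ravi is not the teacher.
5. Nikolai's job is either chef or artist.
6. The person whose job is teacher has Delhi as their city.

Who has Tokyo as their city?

With clues 1–2, Bob is impossible for the one with city Tokyo.
With clues 1–5, Nikolai is impossible for the one with city Tokyo.
With clues 1–6, Cyrus is impossible for the one with city Tokyo.
That leaves Ravi.

Ravi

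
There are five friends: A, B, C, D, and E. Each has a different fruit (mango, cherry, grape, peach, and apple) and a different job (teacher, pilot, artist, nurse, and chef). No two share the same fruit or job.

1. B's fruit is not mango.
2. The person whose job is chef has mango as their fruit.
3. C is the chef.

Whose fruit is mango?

Clue 1 rules out B for the one with fruit mango.
With clues 1–3, A, D, and E are impossible for the one with fruit mango.
That leaves C.

C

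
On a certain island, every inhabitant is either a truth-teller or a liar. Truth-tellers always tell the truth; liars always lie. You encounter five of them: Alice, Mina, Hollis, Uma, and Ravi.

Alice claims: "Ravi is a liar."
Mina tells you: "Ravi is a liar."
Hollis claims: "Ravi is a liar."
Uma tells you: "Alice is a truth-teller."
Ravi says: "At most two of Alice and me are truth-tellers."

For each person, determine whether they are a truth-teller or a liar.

Regardless of anyone's role, Ravi's statement is true, so Ravi is a truth-teller.
With that fixed, Alice's statement is false, so Alice is a liar.
With that fixed, Mina's statement is false, so Mina is a liar.
With that fixed, Hollis's statement is false, so Hollis is a liar.
With that fixed, Uma's statement is false, so Uma is a liar.

Alice: liar, Mina: liar, Hollis: liar, Uma: liar, Ravi: truth-teller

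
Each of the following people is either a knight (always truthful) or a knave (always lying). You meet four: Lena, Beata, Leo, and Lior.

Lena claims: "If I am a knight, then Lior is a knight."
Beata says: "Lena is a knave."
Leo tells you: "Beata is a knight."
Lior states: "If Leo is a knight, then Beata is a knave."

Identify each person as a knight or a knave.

Consider Lena. Suppose Lena is a knave.
Then Lena's own statement would have to be false, but it can't be — contradiction.
So Lena is a knight.
With that fixed, Beata's statement is false, so Beata is a knave.
With that fixed, Leo's statement is false, so Leo is a knave.
With that fixed, Lior's statement is true, so Lior is a knight.

Lena: knight, Beata: knave, Leo: knave, Lior: knight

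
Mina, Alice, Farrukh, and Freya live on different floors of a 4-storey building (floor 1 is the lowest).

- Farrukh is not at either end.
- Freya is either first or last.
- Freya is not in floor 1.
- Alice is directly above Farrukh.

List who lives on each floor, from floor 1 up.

Mina, Farrukh, Alice, Freya

From clue 1: Farrukh is in {2,3}.
From clues 1–3: Freya → floor 4.
From clues 1–4: Mina → floor 1, Farrukh → floor 2, Alice → floor 3.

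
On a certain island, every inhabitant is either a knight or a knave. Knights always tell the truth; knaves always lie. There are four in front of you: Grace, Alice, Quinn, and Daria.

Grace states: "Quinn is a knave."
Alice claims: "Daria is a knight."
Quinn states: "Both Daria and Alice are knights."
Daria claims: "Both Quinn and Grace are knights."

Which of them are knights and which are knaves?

Grace: knight, Alice: knave, Quinn: knave, Daria: knave

Consider Grace. Suppose Grace is a knave.
Then no assignment of the remaining roles makes every statement match its speaker's type — contradiction.
So Grace is a knight.
Consider Alice. Suppose Alice is a knight.
Then no assignment of the remaining roles makes every statement match its speaker's type — contradiction.
So Alice is a knave.
With that fixed, Quinn's statement is false, so Quinn is a knave.
With that fixed, Daria's statement is false, so Daria is a knave.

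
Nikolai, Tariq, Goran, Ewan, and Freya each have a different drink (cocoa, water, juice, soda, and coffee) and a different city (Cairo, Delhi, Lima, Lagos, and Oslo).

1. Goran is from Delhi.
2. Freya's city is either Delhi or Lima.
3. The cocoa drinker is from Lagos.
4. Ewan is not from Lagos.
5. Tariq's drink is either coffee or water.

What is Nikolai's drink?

With clues 1–5, coffee, juice, soda, and water are impossible for Nikolai's drink.
That leaves cocoa.

cocoa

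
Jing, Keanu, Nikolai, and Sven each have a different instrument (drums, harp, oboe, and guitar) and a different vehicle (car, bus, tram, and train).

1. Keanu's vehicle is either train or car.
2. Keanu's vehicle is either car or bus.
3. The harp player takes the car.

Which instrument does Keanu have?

harp

With clues 1–3, drums, guitar, and oboe are impossible for Keanu's instrument.
That leaves harp.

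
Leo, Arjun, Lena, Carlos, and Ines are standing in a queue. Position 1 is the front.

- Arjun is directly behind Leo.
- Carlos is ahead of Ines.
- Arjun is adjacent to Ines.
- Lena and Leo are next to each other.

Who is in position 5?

With clue 1, Leo is ruled out for position 5.
With clues 1–2, Carlos is ruled out for position 5.
With clues 1–3, Arjun is ruled out for position 5.
With clues 1–4, Lena is ruled out for position 5.
So position 5 is Ines.

Ines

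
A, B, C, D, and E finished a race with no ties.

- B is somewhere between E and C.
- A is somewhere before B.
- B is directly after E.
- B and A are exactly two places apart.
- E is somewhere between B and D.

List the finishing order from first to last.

From clue 1: B is in {2,3,4}.
From clues 1–2: B is in {3,4}.
From clues 1–3: A is in {1,2}.
From clues 1–5: D → place 1, A → place 2, E → place 3, B → place 4, C → place 5.

D, A, E, B, C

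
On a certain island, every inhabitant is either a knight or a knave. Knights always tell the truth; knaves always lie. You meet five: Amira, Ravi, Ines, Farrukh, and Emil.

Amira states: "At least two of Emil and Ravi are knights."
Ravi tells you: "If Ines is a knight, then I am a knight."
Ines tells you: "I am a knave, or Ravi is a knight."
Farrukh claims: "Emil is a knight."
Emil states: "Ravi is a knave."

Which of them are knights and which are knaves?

Amira: knave, Ravi: knight, Ines: knight, Farrukh: knave, Emil: knave

Consider Amira. Suppose Amira is a knight.
Then no assignment of the remaining roles makes every statement match its speaker's type — contradiction.
So Amira is a knave.
Consider Ravi. Suppose Ravi is a knave.
Then whichever role Ines has, Ines's statement has the wrong truth value — contradiction.
So Ravi is a knight.
With that fixed, Ines's statement is true, so Ines is a knight.
With that fixed, Emil's statement is false, so Emil is a knave.
With that fixed, Farrukh's statement is false, so Farrukh is a knave.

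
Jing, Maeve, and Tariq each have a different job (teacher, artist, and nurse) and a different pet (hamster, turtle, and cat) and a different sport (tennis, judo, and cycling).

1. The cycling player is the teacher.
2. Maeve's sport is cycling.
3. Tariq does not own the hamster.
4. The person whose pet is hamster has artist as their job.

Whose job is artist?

With clues 1–2, Maeve is impossible for the one with job artist.
With clues 1–4, Tariq is impossible for the one with job artist.
That leaves Jing.

Jing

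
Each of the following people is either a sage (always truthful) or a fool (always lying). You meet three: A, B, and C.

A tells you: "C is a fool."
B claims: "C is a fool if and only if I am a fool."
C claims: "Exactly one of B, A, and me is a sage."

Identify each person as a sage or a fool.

Consider A. Suppose A is a sage.
Then no assignment of the remaining roles makes every statement match its speaker's type — contradiction.
So A is a fool.
Consider B. Suppose B is a sage.
Then whichever role C has, C's statement has the wrong truth value — contradiction.
So B is a fool.
Consider C. Suppose C is a fool.
Then A's statement comes out true, contradicting A being a fool.
So C is a sage.

A: fool, B: fool, C: sage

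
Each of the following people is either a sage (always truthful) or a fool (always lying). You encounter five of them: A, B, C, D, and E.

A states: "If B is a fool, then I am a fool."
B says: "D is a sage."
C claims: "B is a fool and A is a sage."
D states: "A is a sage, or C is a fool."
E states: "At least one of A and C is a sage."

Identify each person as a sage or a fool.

A: sage, B: sage, C: fool, D: sage, E: sage

Consider A. Suppose A is a fool.
Then A's own statement would have to be false, but it can't be — contradiction.
So A is a sage.
With that fixed, D's statement is true, so D is a sage.
With that fixed, E's statement is true, so E is a sage.
With that fixed, B's statement is true, so B is a sage.
With that fixed, C's statement is false, so C is a fool.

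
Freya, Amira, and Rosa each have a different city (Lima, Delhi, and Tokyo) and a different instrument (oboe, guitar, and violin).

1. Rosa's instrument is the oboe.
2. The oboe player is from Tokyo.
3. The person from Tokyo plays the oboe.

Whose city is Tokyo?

Rosa

With clues 1–2, Amira and Freya are impossible for the one with city Tokyo.
That leaves Rosa.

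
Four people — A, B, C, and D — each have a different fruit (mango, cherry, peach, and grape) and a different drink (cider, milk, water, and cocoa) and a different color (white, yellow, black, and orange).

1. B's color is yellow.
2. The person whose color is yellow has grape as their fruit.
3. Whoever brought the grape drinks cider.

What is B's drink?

cider

With clues 1–3, cocoa, milk, and water are impossible for B's drink.
That leaves cider.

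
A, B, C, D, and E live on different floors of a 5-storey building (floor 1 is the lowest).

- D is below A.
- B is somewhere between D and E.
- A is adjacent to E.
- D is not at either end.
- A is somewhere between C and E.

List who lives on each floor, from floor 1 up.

From clue 1: A is in {2,3,4,5}.
From clues 1–2: B is in {2,3,4}.
From clues 1–3: B is in {2,3}.
From clues 1–4: C → floor 1, D → floor 2, B → floor 3.
From clues 1–5: A → floor 4, E → floor 5.

C, D, B, A, E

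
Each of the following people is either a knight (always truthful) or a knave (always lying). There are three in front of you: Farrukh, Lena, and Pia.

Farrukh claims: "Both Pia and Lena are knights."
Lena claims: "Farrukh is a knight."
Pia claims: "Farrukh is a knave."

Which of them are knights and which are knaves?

Farrukh: knave, Lena: knave, Pia: knight

Consider Farrukh. Suppose Farrukh is a knight.
Then no assignment of the remaining roles makes every statement match its speaker's type — contradiction.
So Farrukh is a knave.
With that fixed, Lena's statement is false, so Lena is a knave.
With that fixed, Pia's statement is true, so Pia is a knight.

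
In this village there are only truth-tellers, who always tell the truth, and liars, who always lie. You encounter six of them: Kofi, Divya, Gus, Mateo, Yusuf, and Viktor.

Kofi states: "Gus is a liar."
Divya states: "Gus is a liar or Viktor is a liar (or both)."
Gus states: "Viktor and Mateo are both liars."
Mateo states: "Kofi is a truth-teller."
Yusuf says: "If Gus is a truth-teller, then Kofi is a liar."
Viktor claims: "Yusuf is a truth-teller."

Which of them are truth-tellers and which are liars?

Consider Kofi. Suppose Kofi is a liar.
Then no assignment of the remaining roles makes every statement match its speaker's type — contradiction.
So Kofi is a truth-teller.
With that fixed, Mateo's statement is true, so Mateo is a truth-teller.
With that fixed, Gus's statement is false, so Gus is a liar.
With that fixed, Yusuf's statement is true, so Yusuf is a truth-teller.
With that fixed, Viktor's statement is true, so Viktor is a truth-teller.
With that fixed, Divya's statement is true, so Divya is a truth-teller.

Kofi: truth-teller, Divya: truth-teller, Gus: liar, Mateo: truth-teller, Yusuf: truth-teller, Viktor: truth-teller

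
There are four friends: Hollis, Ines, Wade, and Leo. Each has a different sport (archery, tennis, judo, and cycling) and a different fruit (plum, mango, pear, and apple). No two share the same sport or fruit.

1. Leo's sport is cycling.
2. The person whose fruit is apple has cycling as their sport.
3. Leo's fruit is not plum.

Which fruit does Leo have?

apple

With clues 1–2, mango, pear, and plum are impossible for Leo's fruit.
That leaves apple.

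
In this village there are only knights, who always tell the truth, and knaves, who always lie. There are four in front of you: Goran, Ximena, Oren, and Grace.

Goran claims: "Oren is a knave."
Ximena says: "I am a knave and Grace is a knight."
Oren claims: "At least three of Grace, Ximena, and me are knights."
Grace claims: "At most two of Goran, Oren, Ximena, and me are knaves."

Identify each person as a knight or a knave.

Goran: knight, Ximena: knave, Oren: knave, Grace: knave

Consider Goran. Suppose Goran is a knave.
Then no assignment of the remaining roles makes every statement match its speaker's type — contradiction.
So Goran is a knight.
Consider Ximena. Suppose Ximena is a knight.
Then Ximena's own statement would have to be true, but it can't be — contradiction.
So Ximena is a knave.
With that fixed, Oren's statement is false, so Oren is a knave.
Consider Grace. Suppose Grace is a knight.
Then Ximena's statement comes out true, contradicting Ximena being a knave.
So Grace is a knave.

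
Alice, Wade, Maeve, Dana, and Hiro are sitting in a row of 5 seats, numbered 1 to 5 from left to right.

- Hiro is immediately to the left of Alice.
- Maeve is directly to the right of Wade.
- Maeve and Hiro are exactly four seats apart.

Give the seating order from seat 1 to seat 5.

From clue 1: Alice is in {2,3,4,5}.
From clues 1–2: Dana is in {1,3,5}.
From clues 1–3: Hiro → seat 1, Alice → seat 2, Dana → seat 3, Wade → seat 4, Maeve → seat 5.

Hiro, Alice, Dana, Wade, Maeve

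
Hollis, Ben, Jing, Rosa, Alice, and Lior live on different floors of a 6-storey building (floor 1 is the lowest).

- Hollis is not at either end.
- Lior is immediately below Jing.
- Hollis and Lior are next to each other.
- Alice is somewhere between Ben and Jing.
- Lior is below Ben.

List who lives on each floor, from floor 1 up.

From clue 1: Hollis is in {2,3,4,5}.
From clues 1–3: Hollis is in {2,3,4}.
From clues 1–5: Rosa → floor 1, Hollis → floor 2, Lior → floor 3, Jing → floor 4, Alice → floor 5, Ben → floor 6.

Rosa, Hollis, Lior, Jing, Alice, Ben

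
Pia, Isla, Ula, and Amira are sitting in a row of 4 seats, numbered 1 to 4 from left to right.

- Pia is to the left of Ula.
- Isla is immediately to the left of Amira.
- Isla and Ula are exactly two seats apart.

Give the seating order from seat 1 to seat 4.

From clue 1: Pia is in {1,2,3}.
From clues 1–2: Pia is in {1,3}.
From clues 1–3: Pia → seat 1, Isla → seat 2, Amira → seat 3, Ula → seat 4.

Pia, Isla, Amira, Ula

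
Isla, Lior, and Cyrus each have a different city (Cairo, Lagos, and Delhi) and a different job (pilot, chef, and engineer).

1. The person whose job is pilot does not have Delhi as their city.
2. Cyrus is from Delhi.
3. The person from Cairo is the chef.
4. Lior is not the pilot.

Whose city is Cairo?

Lior

With clues 1–2, Cyrus is impossible for the one with city Cairo.
With clues 1–4, Isla is impossible for the one with city Cairo.
That leaves Lior.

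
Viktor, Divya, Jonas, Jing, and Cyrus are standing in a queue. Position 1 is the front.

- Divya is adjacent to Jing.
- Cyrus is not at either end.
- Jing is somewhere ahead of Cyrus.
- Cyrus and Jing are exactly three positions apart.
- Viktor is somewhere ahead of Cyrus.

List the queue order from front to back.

From clues 1–2: Cyrus is in {2,3,4}.
From clues 1–3: Cyrus is in {3,4}.
From clues 1–4: Jing → position 1, Divya → position 2, Cyrus → position 4.
From clues 1–5: Viktor → position 3, Jonas → position 5.

Jing, Divya, Viktor, Cyrus, Jonas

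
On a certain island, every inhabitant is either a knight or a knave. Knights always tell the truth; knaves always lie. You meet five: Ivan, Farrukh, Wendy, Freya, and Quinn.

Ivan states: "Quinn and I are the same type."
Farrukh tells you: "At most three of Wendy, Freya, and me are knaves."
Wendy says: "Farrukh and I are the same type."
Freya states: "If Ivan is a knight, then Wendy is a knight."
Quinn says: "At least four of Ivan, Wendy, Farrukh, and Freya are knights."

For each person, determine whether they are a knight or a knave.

Regardless of anyone's role, Farrukh's statement is true, so Farrukh is a knight.
Consider Ivan. Suppose Ivan is a knave.
Then no assignment of the remaining roles makes every statement match its speaker's type — contradiction.
So Ivan is a knight.
Consider Wendy. Suppose Wendy is a knave.
Then no assignment of the remaining roles makes every statement match its speaker's type — contradiction.
So Wendy is a knight.
With that fixed, Freya's statement is true, so Freya is a knight.
With that fixed, Quinn's statement is true, so Quinn is a knight.

Ivan: knight, Farrukh: knight, Wendy: knight, Freya: knight, Quinn: knight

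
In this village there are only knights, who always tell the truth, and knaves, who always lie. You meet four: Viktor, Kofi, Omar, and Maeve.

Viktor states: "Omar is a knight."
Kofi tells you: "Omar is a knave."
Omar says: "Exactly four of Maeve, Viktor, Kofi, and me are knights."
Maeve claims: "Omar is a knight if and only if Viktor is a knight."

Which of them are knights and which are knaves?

Viktor: knave, Kofi: knight, Omar: knave, Maeve: knight

Consider Viktor. Suppose Viktor is a knight.
Then no assignment of the remaining roles makes every statement match its speaker's type — contradiction.
So Viktor is a knave.
With that fixed, Omar's statement is false, so Omar is a knave.
With that fixed, Maeve's statement is true, so Maeve is a knight.
With that fixed, Kofi's statement is true, so Kofi is a knight.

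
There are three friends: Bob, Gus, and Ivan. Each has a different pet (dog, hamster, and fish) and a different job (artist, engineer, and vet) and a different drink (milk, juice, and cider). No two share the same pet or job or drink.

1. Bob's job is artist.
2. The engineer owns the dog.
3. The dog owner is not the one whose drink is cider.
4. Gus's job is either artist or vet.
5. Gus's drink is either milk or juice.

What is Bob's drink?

With clues 1–5, juice and milk are impossible for Bob's drink.
That leaves cider.

cider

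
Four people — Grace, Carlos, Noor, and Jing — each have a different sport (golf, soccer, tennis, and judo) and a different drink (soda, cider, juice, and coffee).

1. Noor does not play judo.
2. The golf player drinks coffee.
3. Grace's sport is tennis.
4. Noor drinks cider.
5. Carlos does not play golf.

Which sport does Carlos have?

judo

With clues 1–3, tennis is impossible for Carlos's sport.
With clues 1–4, soccer is impossible for Carlos's sport.
With clues 1–5, golf is impossible for Carlos's sport.
That leaves judo.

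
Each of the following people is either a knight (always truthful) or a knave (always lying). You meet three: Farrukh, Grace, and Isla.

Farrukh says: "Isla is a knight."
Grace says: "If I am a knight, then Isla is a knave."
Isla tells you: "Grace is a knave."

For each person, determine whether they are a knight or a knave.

Consider Farrukh. Suppose Farrukh is a knight.
Then no assignment of the remaining roles makes every statement match its speaker's type — contradiction.
So Farrukh is a knave.
Consider Grace. Suppose Grace is a knave.
Then Grace's own statement would have to be false, but it can't be — contradiction.
So Grace is a knight.
With that fixed, Isla's statement is false, so Isla is a knave.

Farrukh: knave, Grace: knight, Isla: knave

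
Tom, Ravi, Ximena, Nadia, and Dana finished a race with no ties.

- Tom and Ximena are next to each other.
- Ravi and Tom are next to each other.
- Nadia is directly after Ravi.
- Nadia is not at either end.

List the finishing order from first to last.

From clues 1–2: Tom is in {2,3,4}.
From clues 1–3: Tom is in {2,3}.
From clues 1–4: Ximena → place 1, Tom → place 2, Ravi → place 3, Nadia → place 4, Dana → place 5.

Ximena, Tom, Ravi, Nadia, Dana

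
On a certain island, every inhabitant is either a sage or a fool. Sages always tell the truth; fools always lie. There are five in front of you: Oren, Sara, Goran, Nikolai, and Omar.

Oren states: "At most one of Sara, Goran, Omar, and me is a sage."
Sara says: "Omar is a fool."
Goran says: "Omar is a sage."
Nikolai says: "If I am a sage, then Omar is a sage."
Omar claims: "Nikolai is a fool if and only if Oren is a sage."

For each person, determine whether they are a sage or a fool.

Consider Oren. Suppose Oren is a sage.
Then no assignment of the remaining roles makes every statement match its speaker's type — contradiction.
So Oren is a fool.
Consider Sara. Suppose Sara is a sage.
Then no assignment of the remaining roles makes every statement match its speaker's type — contradiction.
So Sara is a fool.
Consider Goran. Suppose Goran is a fool.
Then Oren's statement comes out true, contradicting Oren being a fool.
So Goran is a sage.
Consider Nikolai. Suppose Nikolai is a fool.
Then Nikolai's own statement would have to be false, but it can't be — contradiction.
So Nikolai is a sage.
With that fixed, Omar's statement is true, so Omar is a sage.

Oren: fool, Sara: fool, Goran: sage, Nikolai: sage, Omar: sage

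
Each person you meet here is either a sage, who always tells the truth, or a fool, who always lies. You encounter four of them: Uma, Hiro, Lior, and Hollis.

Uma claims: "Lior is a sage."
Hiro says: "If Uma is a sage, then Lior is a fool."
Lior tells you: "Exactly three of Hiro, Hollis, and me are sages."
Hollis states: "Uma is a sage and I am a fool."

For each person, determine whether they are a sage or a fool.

Consider Uma. Suppose Uma is a sage.
Then whichever role Hollis has, Hollis's statement has the wrong truth value — contradiction.
So Uma is a fool.
With that fixed, Hiro's statement is true, so Hiro is a sage.
With that fixed, Hollis's statement is false, so Hollis is a fool.
With that fixed, Lior's statement is false, so Lior is a fool.

Uma: fool, Hiro: sage, Lior: fool, Hollis: fool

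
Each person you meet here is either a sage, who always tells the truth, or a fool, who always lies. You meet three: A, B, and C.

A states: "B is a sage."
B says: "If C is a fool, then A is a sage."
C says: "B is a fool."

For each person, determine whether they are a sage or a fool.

A: sage, B: sage, C: fool

Consider A. Suppose A is a fool.
Then no assignment of the remaining roles makes every statement match its speaker's type — contradiction.
So A is a sage.
With that fixed, B's statement is true, so B is a sage.
With that fixed, C's statement is false, so C is a fool.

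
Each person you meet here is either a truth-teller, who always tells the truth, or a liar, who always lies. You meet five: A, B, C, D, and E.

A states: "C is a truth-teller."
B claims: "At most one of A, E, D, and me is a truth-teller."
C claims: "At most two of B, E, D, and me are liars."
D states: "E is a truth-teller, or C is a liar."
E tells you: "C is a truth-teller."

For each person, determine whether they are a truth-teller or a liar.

A: truth-teller, B: liar, C: truth-teller, D: truth-teller, E: truth-teller

Consider A. Suppose A is a liar.
Then no assignment of the remaining roles makes every statement match its speaker's type — contradiction.
So A is a truth-teller.
Consider B. Suppose B is a truth-teller.
Then B's own statement would have to be true, but it can't be — contradiction.
So B is a liar.
Consider C. Suppose C is a liar.
Then A's statement comes out false, contradicting A being a truth-teller.
So C is a truth-teller.
With that fixed, E's statement is true, so E is a truth-teller.
With that fixed, D's statement is true, so D is a truth-teller.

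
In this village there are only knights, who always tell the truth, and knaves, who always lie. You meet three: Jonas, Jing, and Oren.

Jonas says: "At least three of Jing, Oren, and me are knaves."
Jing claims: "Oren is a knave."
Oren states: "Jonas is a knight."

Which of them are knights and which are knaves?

Jonas: knave, Jing: knight, Oren: knave

Consider Jonas. Suppose Jonas is a knight.
Then Jonas's own statement would have to be true, but it can't be — contradiction.
So Jonas is a knave.
With that fixed, Oren's statement is false, so Oren is a knave.
With that fixed, Jing's statement is true, so Jing is a knight.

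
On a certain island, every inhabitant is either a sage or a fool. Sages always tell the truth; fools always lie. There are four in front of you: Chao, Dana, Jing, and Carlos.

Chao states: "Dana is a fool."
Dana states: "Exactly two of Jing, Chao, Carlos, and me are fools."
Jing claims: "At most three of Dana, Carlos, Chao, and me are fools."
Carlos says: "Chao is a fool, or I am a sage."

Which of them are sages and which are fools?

Consider Chao. Suppose Chao is a fool.
Then no assignment of the remaining roles makes every statement match its speaker's type — contradiction.
So Chao is a sage.
With that fixed, Jing's statement is true, so Jing is a sage.
Consider Dana. Suppose Dana is a sage.
Then Chao's statement comes out false, contradicting Chao being a sage.
So Dana is a fool.
Consider Carlos. Suppose Carlos is a fool.
Then Dana's statement comes out true, contradicting Dana being a fool.
So Carlos is a sage.

Chao: sage, Dana: fool, Jing: sage, Carlos: sage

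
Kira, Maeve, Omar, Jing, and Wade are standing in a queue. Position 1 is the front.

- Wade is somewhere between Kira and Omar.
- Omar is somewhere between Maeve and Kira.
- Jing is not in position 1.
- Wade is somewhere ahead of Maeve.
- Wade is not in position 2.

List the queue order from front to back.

Kira, Jing, Wade, Omar, Maeve

From clue 1: Wade is in {2,3,4}.
From clues 1–2: Omar is in {2,3,4}.
From clues 1–3: Kira is in {1,4,5}.
From clues 1–4: Kira → position 1.
From clues 1–5: Jing → position 2, Wade → position 3, Omar → position 4, Maeve → position 5.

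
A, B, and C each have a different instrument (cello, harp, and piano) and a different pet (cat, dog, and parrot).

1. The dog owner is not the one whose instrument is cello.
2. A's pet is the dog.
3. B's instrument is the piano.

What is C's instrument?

cello

With clues 1–3, harp and piano are impossible for C's instrument.
That leaves cello.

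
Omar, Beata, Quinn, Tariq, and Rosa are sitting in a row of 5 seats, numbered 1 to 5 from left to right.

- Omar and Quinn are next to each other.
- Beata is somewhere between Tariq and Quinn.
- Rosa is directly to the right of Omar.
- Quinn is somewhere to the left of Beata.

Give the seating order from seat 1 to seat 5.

Quinn, Omar, Rosa, Beata, Tariq

From clues 1–2: Beata is in {2,3,4}.
From clues 1–3: Omar is in {2,4}.
From clues 1–4: Quinn → seat 1, Omar → seat 2, Rosa → seat 3, Beata → seat 4, Tariq → seat 5.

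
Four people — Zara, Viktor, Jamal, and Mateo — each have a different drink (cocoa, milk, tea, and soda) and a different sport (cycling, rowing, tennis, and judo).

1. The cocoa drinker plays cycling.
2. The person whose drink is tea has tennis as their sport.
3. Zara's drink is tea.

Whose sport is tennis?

Zara

With clues 1–3, Jamal, Mateo, and Viktor are impossible for the one with sport tennis.
That leaves Zara.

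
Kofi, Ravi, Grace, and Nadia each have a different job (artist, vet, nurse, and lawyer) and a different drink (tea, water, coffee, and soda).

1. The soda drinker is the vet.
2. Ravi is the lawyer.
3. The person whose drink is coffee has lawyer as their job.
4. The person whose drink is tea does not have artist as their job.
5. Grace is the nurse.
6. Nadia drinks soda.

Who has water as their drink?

Kofi

With clues 1–3, Ravi is impossible for the one with drink water.
With clues 1–5, Grace is impossible for the one with drink water.
With clues 1–6, Nadia is impossible for the one with drink water.
That leaves Kofi.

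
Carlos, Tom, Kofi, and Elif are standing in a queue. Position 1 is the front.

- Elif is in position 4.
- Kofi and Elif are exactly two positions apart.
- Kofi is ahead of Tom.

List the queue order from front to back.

Carlos, Kofi, Tom, Elif

From clue 1: Elif → position 4.
From clues 1–2: Kofi → position 2.
From clues 1–3: Carlos → position 1, Tom → position 3.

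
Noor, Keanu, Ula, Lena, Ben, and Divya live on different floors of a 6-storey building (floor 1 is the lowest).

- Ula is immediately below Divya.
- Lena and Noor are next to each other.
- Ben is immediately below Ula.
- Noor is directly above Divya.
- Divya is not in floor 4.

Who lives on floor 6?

With clue 1, Ula is ruled out for floor 6.
With clues 1–3, Ben is ruled out for floor 6.
With clues 1–4, Divya and Noor are ruled out for floor 6.
With clues 1–5, Lena is ruled out for floor 6.
So floor 6 is Keanu.

Keanu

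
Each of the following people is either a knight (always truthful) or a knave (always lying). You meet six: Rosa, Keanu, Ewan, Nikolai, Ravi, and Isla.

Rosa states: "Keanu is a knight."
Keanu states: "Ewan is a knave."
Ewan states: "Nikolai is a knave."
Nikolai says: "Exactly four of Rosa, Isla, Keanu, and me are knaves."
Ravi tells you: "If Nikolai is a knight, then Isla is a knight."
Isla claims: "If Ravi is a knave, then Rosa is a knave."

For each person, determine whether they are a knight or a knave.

Rosa: knave, Keanu: knave, Ewan: knight, Nikolai: knave, Ravi: knight, Isla: knight

Consider Rosa. Suppose Rosa is a knight.
Then no assignment of the remaining roles makes every statement match its speaker's type — contradiction.
So Rosa is a knave.
With that fixed, Isla's statement is true, so Isla is a knight.
With that fixed, Nikolai's statement is false, so Nikolai is a knave.
With that fixed, Ravi's statement is true, so Ravi is a knight.
With that fixed, Ewan's statement is true, so Ewan is a knight.
With that fixed, Keanu's statement is false, so Keanu is a knave.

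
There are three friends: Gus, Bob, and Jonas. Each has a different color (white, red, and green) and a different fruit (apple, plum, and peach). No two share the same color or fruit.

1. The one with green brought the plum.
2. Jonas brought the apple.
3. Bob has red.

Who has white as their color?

With clues 1–3, Bob and Gus are impossible for the one with color white.
That leaves Jonas.

Jonas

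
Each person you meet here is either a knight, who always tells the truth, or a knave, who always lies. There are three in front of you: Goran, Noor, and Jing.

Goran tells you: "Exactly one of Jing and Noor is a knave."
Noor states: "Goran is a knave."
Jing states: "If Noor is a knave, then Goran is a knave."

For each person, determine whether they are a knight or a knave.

Consider Goran. Suppose Goran is a knight.
Then no assignment of the remaining roles makes every statement match its speaker's type — contradiction.
So Goran is a knave.
With that fixed, Noor's statement is true, so Noor is a knight.
With that fixed, Jing's statement is true, so Jing is a knight.

Goran: knave, Noor: knight, Jing: knight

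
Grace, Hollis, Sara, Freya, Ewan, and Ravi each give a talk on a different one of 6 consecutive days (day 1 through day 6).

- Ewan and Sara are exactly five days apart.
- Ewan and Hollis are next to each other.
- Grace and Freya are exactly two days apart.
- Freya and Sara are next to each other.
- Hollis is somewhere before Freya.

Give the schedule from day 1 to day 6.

Ewan, Hollis, Grace, Ravi, Freya, Sara

From clue 1: Sara is in {1,6}.
From clues 1–2: Hollis is in {2,5}.
From clues 1–4: Grace is in {3,4}.
From clues 1–5: Ewan → day 1, Hollis → day 2, Grace → day 3, Ravi → day 4, Freya → day 5, Sara → day 6.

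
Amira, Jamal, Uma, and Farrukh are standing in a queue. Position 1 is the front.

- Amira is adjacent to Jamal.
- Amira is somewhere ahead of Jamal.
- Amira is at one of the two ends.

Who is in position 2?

Jamal

With clues 1–3, Amira, Farrukh, and Uma are ruled out for position 2.
So position 2 is Jamal.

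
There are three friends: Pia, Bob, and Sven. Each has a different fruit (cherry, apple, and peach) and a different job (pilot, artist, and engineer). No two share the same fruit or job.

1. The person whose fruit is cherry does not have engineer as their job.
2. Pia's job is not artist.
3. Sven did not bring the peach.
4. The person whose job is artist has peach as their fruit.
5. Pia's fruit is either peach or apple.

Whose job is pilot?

Sven

With clues 1–4, Bob is impossible for the one with job pilot.
With clues 1–5, Pia is impossible for the one with job pilot.
That leaves Sven.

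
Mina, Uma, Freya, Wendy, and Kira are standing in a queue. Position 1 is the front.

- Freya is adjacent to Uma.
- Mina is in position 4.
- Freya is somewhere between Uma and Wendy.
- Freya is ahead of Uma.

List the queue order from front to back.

Wendy, Freya, Uma, Mina, Kira

From clues 1–2: Mina → position 4.
From clues 1–3: Freya is in {2,3}.
From clues 1–4: Wendy → position 1, Freya → position 2, Uma → position 3, Kira → position 5.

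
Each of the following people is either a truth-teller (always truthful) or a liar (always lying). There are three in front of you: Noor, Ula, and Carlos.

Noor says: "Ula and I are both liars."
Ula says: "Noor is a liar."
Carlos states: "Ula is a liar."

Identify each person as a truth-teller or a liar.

Noor: liar, Ula: truth-teller, Carlos: liar

Consider Noor. Suppose Noor is a truth-teller.
Then Noor's own statement would have to be true, but it can't be — contradiction.
So Noor is a liar.
With that fixed, Ula's statement is true, so Ula is a truth-teller.
With that fixed, Carlos's statement is false, so Carlos is a liar.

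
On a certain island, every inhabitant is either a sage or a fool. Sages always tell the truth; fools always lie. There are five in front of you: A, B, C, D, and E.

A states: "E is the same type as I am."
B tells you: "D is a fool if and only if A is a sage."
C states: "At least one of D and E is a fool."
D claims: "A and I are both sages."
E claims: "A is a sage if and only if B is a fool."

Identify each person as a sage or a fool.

A: sage, B: fool, C: fool, D: sage, E: sage

Consider A. Suppose A is a fool.
Then no assignment of the remaining roles makes every statement match its speaker's type — contradiction.
So A is a sage.
Consider B. Suppose B is a sage.
Then no assignment of the remaining roles makes every statement match its speaker's type — contradiction.
So B is a fool.
With that fixed, E's statement is true, so E is a sage.
Consider C. Suppose C is a sage.
Then no assignment of the remaining roles makes every statement match its speaker's type — contradiction.
So C is a fool.
Consider D. Suppose D is a fool.
Then B's statement comes out true, contradicting B being a fool.
So D is a sage.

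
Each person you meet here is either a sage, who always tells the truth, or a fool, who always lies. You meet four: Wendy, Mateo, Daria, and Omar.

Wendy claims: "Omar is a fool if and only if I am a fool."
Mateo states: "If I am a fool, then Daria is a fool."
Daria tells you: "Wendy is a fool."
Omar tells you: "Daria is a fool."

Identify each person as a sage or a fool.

Consider Wendy. Suppose Wendy is a fool.
Then no assignment of the remaining roles makes every statement match its speaker's type — contradiction.
So Wendy is a sage.
With that fixed, Daria's statement is false, so Daria is a fool.
With that fixed, Omar's statement is true, so Omar is a sage.
With that fixed, Mateo's statement is true, so Mateo is a sage.

Wendy: sage, Mateo: sage, Daria: fool, Omar: sage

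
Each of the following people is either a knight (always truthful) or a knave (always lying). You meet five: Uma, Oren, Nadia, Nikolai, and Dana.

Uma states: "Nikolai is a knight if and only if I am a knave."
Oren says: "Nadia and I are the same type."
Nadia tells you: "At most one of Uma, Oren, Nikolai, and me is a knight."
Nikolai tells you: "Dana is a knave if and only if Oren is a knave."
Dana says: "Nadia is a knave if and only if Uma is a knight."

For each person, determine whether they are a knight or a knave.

Consider Uma. Suppose Uma is a knight.
Then no assignment of the remaining roles makes every statement match its speaker's type — contradiction.
So Uma is a knave.
Consider Oren. Suppose Oren is a knight.
Then no assignment of the remaining roles makes every statement match its speaker's type — contradiction.
So Oren is a knave.
Consider Nadia. Suppose Nadia is a knave.
Then Oren's statement comes out true, contradicting Oren being a knave.
So Nadia is a knight.
With that fixed, Dana's statement is true, so Dana is a knight.
With that fixed, Nikolai's statement is false, so Nikolai is a knave.

Uma: knave, Oren: knave, Nadia: knight, Nikolai: knave, Dana: knight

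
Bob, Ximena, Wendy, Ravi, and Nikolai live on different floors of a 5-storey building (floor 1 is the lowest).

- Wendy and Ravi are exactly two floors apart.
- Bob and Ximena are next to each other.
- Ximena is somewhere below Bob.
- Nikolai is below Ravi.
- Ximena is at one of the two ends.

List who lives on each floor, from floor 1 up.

Ximena, Bob, Wendy, Nikolai, Ravi

From clues 1–2: Nikolai is in {2,4}.
From clues 1–3: Bob is in {2,5}.
From clues 1–5: Ximena → floor 1, Bob → floor 2, Wendy → floor 3, Nikolai → floor 4, Ravi → floor 5.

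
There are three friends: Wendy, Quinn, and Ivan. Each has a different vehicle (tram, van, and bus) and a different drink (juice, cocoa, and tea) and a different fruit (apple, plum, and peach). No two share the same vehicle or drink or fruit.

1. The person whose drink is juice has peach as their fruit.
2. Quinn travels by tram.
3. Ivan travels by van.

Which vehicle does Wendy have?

bus

With clues 1–2, tram is impossible for Wendy's vehicle.
With clues 1–3, van is impossible for Wendy's vehicle.
That leaves bus.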